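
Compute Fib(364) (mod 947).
466

Matrix identity: Q^n = [[F_(n+1), F_n], [F_n, F_(n-1)]] with Q = [[1,1],[1,0]].
n = 364 = 101101100₂. Square-and-multiply, entries mod 947:
Q^1 = [[1,1],[1,0]]
Q^2 = (Q^1)² = [[2,1],[1,1]]
Q^5 = (Q^2)²·Q = [[8,5],[5,3]]
Q^11 = (Q^5)²·Q = [[144,89],[89,55]]
Q^22 = (Q^11)² = [[247,665],[665,529]]
Q^45 = (Q^22)²·Q = [[302,377],[377,872]]
Q^91 = (Q^45)²·Q = [[720,371],[371,349]]
Q^182 = (Q^91)² = [[717,753],[753,911]]
Q^364 = (Q^182)² = [[571,466],[466,105]]
F_364 mod 947 = Q^364[0][1] = 466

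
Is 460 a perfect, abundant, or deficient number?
abundant

Proper divisors of 460: sum = 1 + 2 + 4 + 5 + 10 + 20 + 23 + 46 + 92 + 115 + 230 = 548
Since 548 > 460, 460 is abundant.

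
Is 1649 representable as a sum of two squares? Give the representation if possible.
7² + 40² (a=7, b=40)

Factorization: 1649 = 17 × 97
By Fermat: n is sum of two squares iff every prime p ≡ 3 (mod 4) appears to even power.
All primes ≡ 3 (mod 4) appear to even power.
Search a = 0, 1, 2, … for 1649 - a² a perfect square: first hit at a = 7: 1649 - 49 = 1600 = 40².
1649 = 7² + 40² = 49 + 1600 ✓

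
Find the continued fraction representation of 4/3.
[1; 3]

Euclidean algorithm steps:
4 = 1 × 3 + 1
3 = 3 × 1 + 0
Continued fraction: [1; 3]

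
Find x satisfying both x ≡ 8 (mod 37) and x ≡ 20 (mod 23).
526

Using Chinese Remainder Theorem:
M = 37 × 23 = 851
M1 = 23, M2 = 37
y1 = 23^(-1) mod 37 = 29
y2 = 37^(-1) mod 23 = 5
x = (8×23×29 + 20×37×5) mod 851 = 526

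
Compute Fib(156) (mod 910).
662

Matrix identity: Q^n = [[F_(n+1), F_n], [F_n, F_(n-1)]] with Q = [[1,1],[1,0]].
n = 156 = 10011100₂. Square-and-multiply, entries mod 910:
Q^1 = [[1,1],[1,0]]
Q^2 = (Q^1)² = [[2,1],[1,1]]
Q^4 = (Q^2)² = [[5,3],[3,2]]
Q^9 = (Q^4)²·Q = [[55,34],[34,21]]
Q^19 = (Q^9)²·Q = [[395,541],[541,764]]
Q^39 = (Q^19)²·Q = [[105,76],[76,29]]
Q^78 = (Q^39)² = [[421,174],[174,247]]
Q^156 = (Q^78)² = [[37,662],[662,285]]
F_156 mod 910 = Q^156[0][1] = 662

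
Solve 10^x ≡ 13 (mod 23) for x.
12

Baby-step giant-step with step n = ⌈√23⌉ = 5.
Baby steps 10^j mod 23 (j:value) for j=0..4: 0:1, 1:10, 2:8, 3:11, 4:18.
Giant-step multiplier: 10^(-5) ≡ 10^(22-5) = 10^17 ≡ 17 (mod 23).
Giant steps γ_i = 13·17^i mod 23: γ_0=13, γ_1=14, γ_2=8 (in table at j=2).
x = i·n + j = 2·5 + 2 = 12.
Check: 10^12 ≡ 13 (mod 23).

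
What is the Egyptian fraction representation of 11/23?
1/3 + 1/7 + 1/483

Greedy algorithm:
11/23: ceiling(23/11) = 3, use 1/3
10/69: ceiling(69/10) = 7, use 1/7
1/483: ceiling(483/1) = 483, use 1/483
Result: 11/23 = 1/3 + 1/7 + 1/483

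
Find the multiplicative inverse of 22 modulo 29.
4

gcd(22, 29) = 1, so the inverse exists.
Extended Euclidean algorithm on (29, 22):
29 = 1 × 22 + 7  ⟹  7 = (1)·29 + (-1)·22
22 = 3 × 7 + 1  ⟹  1 = (-3)·29 + (4)·22
So (4)·22 ≡ 1 (mod 29), i.e. 22^(-1) ≡ 4 (mod 29).
Check: 22 × 4 = 88 ≡ 1 (mod 29)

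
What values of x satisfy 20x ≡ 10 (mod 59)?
x ≡ 30 (mod 59)

gcd(20, 59) = 1, which divides 10, so solutions exist.
Find 20^(-1) mod 59 by the extended Euclidean algorithm:
59 = 2 × 20 + 19  ⟹  19 = (1)·59 + (-2)·20
20 = 1 × 19 + 1  ⟹  1 = (-1)·59 + (3)·20
So (3)·20 ≡ 1 (mod 59), i.e. 20^(-1) ≡ 3 (mod 59).
x ≡ 3 × 10 = 30 ≡ 30 (mod 59).
Check: 20 × 30 = 600 ≡ 10 (mod 59).
Unique solution: x ≡ 30 (mod 59)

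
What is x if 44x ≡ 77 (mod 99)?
x ≡ 4 (mod 9)

gcd(44, 99) = 11, which divides 77, so solutions exist.
Divide through by 11: 4x ≡ 7 (mod 9).
Find 4^(-1) mod 9 by the extended Euclidean algorithm:
9 = 2 × 4 + 1  ⟹  1 = (1)·9 + (-2)·4
So (-2)·4 ≡ 1 (mod 9), i.e. 4^(-1) ≡ -2 ≡ 7 (mod 9).
x ≡ 7 × 7 = 49 ≡ 4 (mod 9).
Check: 44 × 4 = 176 ≡ 77 (mod 99).
x ≡ 4 (mod 9), giving 11 solutions mod 99.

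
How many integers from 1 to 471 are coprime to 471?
312

471 = 3 × 157
φ(n) = n × ∏(1 - 1/p) for each prime p dividing n
φ(471) = 471 × (1 - 1/3) × (1 - 1/157) = 312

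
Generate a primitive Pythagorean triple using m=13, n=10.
(69, 260, 269)

Euclid's formula: a = m² - n², b = 2mn, c = m² + n²
m = 13, n = 10
a = 13² - 10² = 169 - 100 = 69
b = 2 × 13 × 10 = 260
c = 13² + 10² = 169 + 100 = 269
Verification: 69² + 260² = 4761 + 67600 = 72361 = 269² ✓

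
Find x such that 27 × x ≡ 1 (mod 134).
5

gcd(27, 134) = 1, so the inverse exists.
Extended Euclidean algorithm on (134, 27):
134 = 4 × 27 + 26  ⟹  26 = (1)·134 + (-4)·27
27 = 1 × 26 + 1  ⟹  1 = (-1)·134 + (5)·27
So (5)·27 ≡ 1 (mod 134), i.e. 27^(-1) ≡ 5 (mod 134).
Check: 27 × 5 = 135 ≡ 1 (mod 134)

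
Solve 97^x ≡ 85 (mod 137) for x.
117

Baby-step giant-step with step n = ⌈√137⌉ = 12.
Baby steps 97^j mod 137 (j:value) for j=0..11: 0:1, 1:97, 2:93, 3:116, 4:18, 5:102, 6:30, 7:33, 8:50, 9:55, 10:129, 11:46.
Giant-step multiplier: 97^(-12) ≡ 97^(136-12) = 97^124 ≡ 65 (mod 137).
Giant steps γ_i = 85·65^i mod 137: γ_0=85, γ_1=45, γ_2=48, γ_3=106, γ_4=40, γ_5=134, γ_6=79, γ_7=66, γ_8=43, γ_9=55 (in table at j=9).
x = i·n + j = 9·12 + 9 = 117.
Check: 97^117 ≡ 85 (mod 137).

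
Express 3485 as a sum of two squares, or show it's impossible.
2² + 59² (a=2, b=59)

Factorization: 3485 = 5 × 17 × 41
By Fermat: n is sum of two squares iff every prime p ≡ 3 (mod 4) appears to even power.
All primes ≡ 3 (mod 4) appear to even power.
Search a = 0, 1, 2, … for 3485 - a² a perfect square: first hit at a = 2: 3485 - 4 = 3481 = 59².
3485 = 2² + 59² = 4 + 3481 ✓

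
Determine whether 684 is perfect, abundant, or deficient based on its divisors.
abundant

Proper divisors of 684: sum = 1 + 2 + 3 + 4 + 6 + 9 + 12 + 18 + ... + 114 + 171 + 228 + 342 (17 divisors) = 1136
Since 1136 > 684, 684 is abundant.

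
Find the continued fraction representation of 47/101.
[0; 2, 6, 1, 2, 2]

Euclidean algorithm steps:
47 = 0 × 101 + 47
101 = 2 × 47 + 7
47 = 6 × 7 + 5
7 = 1 × 5 + 2
5 = 2 × 2 + 1
2 = 2 × 1 + 0
Continued fraction: [0; 2, 6, 1, 2, 2]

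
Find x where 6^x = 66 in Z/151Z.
95

Baby-step giant-step with step n = ⌈√151⌉ = 13.
Baby steps 6^j mod 151 (j:value) for j=0..12: 0:1, 1:6, 2:36, 3:65, 4:88, 5:75, 6:148, 7:133, 8:43, 9:107, 10:38, 11:77, 12:9.
Giant-step multiplier: 6^(-13) ≡ 6^(150-13) = 6^137 ≡ 14 (mod 151).
Giant steps γ_i = 66·14^i mod 151: γ_0=66, γ_1=18, γ_2=101, γ_3=55, γ_4=15, γ_5=59, γ_6=71, γ_7=88 (in table at j=4).
x = i·n + j = 7·13 + 4 = 95.
Check: 6^95 ≡ 66 (mod 151).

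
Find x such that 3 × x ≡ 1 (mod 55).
37

gcd(3, 55) = 1, so the inverse exists.
Extended Euclidean algorithm on (55, 3):
55 = 18 × 3 + 1  ⟹  1 = (1)·55 + (-18)·3
So (-18)·3 ≡ 1 (mod 55), i.e. 3^(-1) ≡ -18 ≡ 37 (mod 55).
Check: 3 × 37 = 111 ≡ 1 (mod 55)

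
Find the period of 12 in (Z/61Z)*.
15

61 is prime, so ord(12) divides φ(61) = 60.
Divisors of 60: 1, 2, 3, 4, 5, 6, 10, 12, 15, 20, 30, 60.
Repeated squaring: 12^1 ≡ 12, 12^2 ≡ 22, 12^4 ≡ 57, 12^8 ≡ 16, 12^16 ≡ 12, 12^32 ≡ 22 (mod 61).
Test 12^d mod 61 for each divisor d in increasing order:
12^1 ≡ 12
12^2 ≡ 22
12^3 = 12^2·12^1 ≡ 20
12^4 ≡ 57
12^5 = 12^4·12^1 ≡ 13
12^6 = 12^4·12^2 ≡ 34
12^10 = 12^8·12^2 ≡ 47
12^12 = 12^8·12^4 ≡ 58
12^15 = 12^8·12^4·12^2·12^1 ≡ 1  ← first divisor giving 1
The order is 15.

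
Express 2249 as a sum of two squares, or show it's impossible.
20² + 43² (a=20, b=43)

Factorization: 2249 = 13 × 173
By Fermat: n is sum of two squares iff every prime p ≡ 3 (mod 4) appears to even power.
All primes ≡ 3 (mod 4) appear to even power.
Search a = 0, 1, 2, … for 2249 - a² a perfect square: first hit at a = 20: 2249 - 400 = 1849 = 43².
2249 = 20² + 43² = 400 + 1849 ✓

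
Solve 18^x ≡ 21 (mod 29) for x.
27

Baby-step giant-step with step n = ⌈√29⌉ = 6.
Baby steps 18^j mod 29 (j:value) for j=0..5: 0:1, 1:18, 2:5, 3:3, 4:25, 5:15.
Giant-step multiplier: 18^(-6) ≡ 18^(28-6) = 18^22 ≡ 13 (mod 29).
Giant steps γ_i = 21·13^i mod 29: γ_0=21, γ_1=12, γ_2=11, γ_3=27, γ_4=3 (in table at j=3).
x = i·n + j = 4·6 + 3 = 27.
Check: 18^27 ≡ 21 (mod 29).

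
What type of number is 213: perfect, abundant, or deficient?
deficient

Proper divisors of 213: sum = 1 + 3 + 71 = 75
Since 75 < 213, 213 is deficient.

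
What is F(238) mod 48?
47

Matrix identity: Q^n = [[F_(n+1), F_n], [F_n, F_(n-1)]] with Q = [[1,1],[1,0]].
n = 238 = 11101110₂. Square-and-multiply, entries mod 48:
Q^1 = [[1,1],[1,0]]
Q^3 = (Q^1)²·Q = [[3,2],[2,1]]
Q^7 = (Q^3)²·Q = [[21,13],[13,8]]
Q^14 = (Q^7)² = [[34,41],[41,41]]
Q^29 = (Q^14)²·Q = [[8,5],[5,3]]
Q^59 = (Q^29)²·Q = [[0,41],[41,7]]
Q^119 = (Q^59)²·Q = [[0,1],[1,47]]
Q^238 = (Q^119)² = [[1,47],[47,2]]
F_238 mod 48 = Q^238[0][1] = 47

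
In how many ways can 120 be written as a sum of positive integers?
1844349560

p(n) counts ways to write n as a sum of positive integers (order ignored).
Euler's pentagonal recurrence: p(k) = p(k-1) + p(k-2) - p(k-5) - p(k-7) + p(k-12) + p(k-15) - ... (offsets j(3j∓1)/2, signs ++--, p(0)=1, p(<0)=0).
DP table for k = 0..119: p(0)=1, p(1)=1, p(2)=2, p(3)=3, p(4)=5, p(5)=7, p(6)=11, p(7)=15, p(8)=22, p(9)=30, p(10)=42, p(11)=56, p(12)=77, p(13)=101, p(14)=135, p(15)=176, p(16)=231, p(17)=297, p(18)=385, p(19)=490, p(20)=627, p(21)=792, p(22)=1002, p(23)=1255, p(24)=1575, p(25)=1958, p(26)=2436, p(27)=3010, p(28)=3718, p(29)=4565, p(30)=5604, p(31)=6842, p(32)=8349, p(33)=10143, p(34)=12310, p(35)=14883, p(36)=17977, p(37)=21637, p(38)=26015, p(39)=31185, p(40)=37338, p(41)=44583, p(42)=53174, p(43)=63261, p(44)=75175, p(45)=89134, p(46)=105558, p(47)=124754, p(48)=147273, p(49)=173525, p(50)=204226, p(51)=239943, p(52)=281589, p(53)=329931, p(54)=386155, p(55)=451276, p(56)=526823, p(57)=614154, p(58)=715220, p(59)=831820, p(60)=966467, p(61)=1121505, p(62)=1300156, p(63)=1505499, p(64)=1741630, p(65)=2012558, p(66)=2323520, p(67)=2679689, p(68)=3087735, p(69)=3554345, p(70)=4087968, p(71)=4697205, p(72)=5392783, p(73)=6185689, p(74)=7089500, p(75)=8118264, p(76)=9289091, p(77)=10619863, p(78)=12132164, p(79)=13848650, p(80)=15796476, p(81)=18004327, p(82)=20506255, p(83)=23338469, p(84)=26543660, p(85)=30167357, p(86)=34262962, p(87)=38887673, p(88)=44108109, p(89)=49995925, p(90)=56634173, p(91)=64112359, p(92)=72533807, p(93)=82010177, p(94)=92669720, p(95)=104651419, p(96)=118114304, p(97)=133230930, p(98)=150198136, p(99)=169229875, p(100)=190569292, p(101)=214481126, p(102)=241265379, p(103)=271248950, p(104)=304801365, p(105)=342325709, p(106)=384276336, p(107)=431149389, p(108)=483502844, p(109)=541946240, p(110)=607163746, p(111)=679903203, p(112)=761002156, p(113)=851376628, p(114)=952050665, p(115)=1064144451, p(116)=1188908248, p(117)=1327710076, p(118)=1482074143, p(119)=1653668665.
Final step: p(120) = p(119) + p(118) - p(115) - p(113) + p(108) + p(105) - p(98) - p(94) + p(85) + p(80) - p(69) - p(63) + p(50) + p(43) - p(28) - p(20) + p(3)
= 1653668665 + 1482074143 - 1064144451 - 851376628 + 483502844 + 342325709 - 150198136 - 92669720 + 30167357 + 15796476 - 3554345 - 1505499 + 204226 + 63261 - 3718 - 627 + 3
= 1844349560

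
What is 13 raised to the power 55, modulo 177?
97

Repeated squaring. Binary of 55 = 110111.
13^1 ≡ 13 (mod 177); 13^2 ≡ 169 (mod 177); 13^4 ≡ 64 (mod 177); 13^8 ≡ 25 (mod 177); 13^16 ≡ 94 (mod 177); 13^32 ≡ 163 (mod 177)
13^55 = 13^1 × 13^2 × 13^4 × 13^16 × 13^32 ≡ 97 (mod 177)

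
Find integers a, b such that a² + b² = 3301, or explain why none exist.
30² + 49² (a=30, b=49)

Factorization: 3301 = 3301
By Fermat: n is sum of two squares iff every prime p ≡ 3 (mod 4) appears to even power.
All primes ≡ 3 (mod 4) appear to even power.
Search a = 0, 1, 2, … for 3301 - a² a perfect square: first hit at a = 30: 3301 - 900 = 2401 = 49².
3301 = 30² + 49² = 900 + 2401 ✓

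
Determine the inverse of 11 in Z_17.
14

gcd(11, 17) = 1, so the inverse exists.
Extended Euclidean algorithm on (17, 11):
17 = 1 × 11 + 6  ⟹  6 = (1)·17 + (-1)·11
11 = 1 × 6 + 5  ⟹  5 = (-1)·17 + (2)·11
6 = 1 × 5 + 1  ⟹  1 = (2)·17 + (-3)·11
So (-3)·11 ≡ 1 (mod 17), i.e. 11^(-1) ≡ -3 ≡ 14 (mod 17).
Check: 11 × 14 = 154 ≡ 1 (mod 17)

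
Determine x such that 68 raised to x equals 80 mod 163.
47

Baby-step giant-step with step n = ⌈√163⌉ = 13.
Baby steps 68^j mod 163 (j:value) for j=0..12: 0:1, 1:68, 2:60, 3:5, 4:14, 5:137, 6:25, 7:70, 8:33, 9:125, 10:24, 11:2, 12:136.
Giant-step multiplier: 68^(-13) ≡ 68^(162-13) = 68^149 ≡ 72 (mod 163).
Giant steps γ_i = 80·72^i mod 163: γ_0=80, γ_1=55, γ_2=48, γ_3=33 (in table at j=8).
x = i·n + j = 3·13 + 8 = 47.
Check: 68^47 ≡ 80 (mod 163).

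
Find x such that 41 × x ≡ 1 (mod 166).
81

gcd(41, 166) = 1, so the inverse exists.
Extended Euclidean algorithm on (166, 41):
166 = 4 × 41 + 2  ⟹  2 = (1)·166 + (-4)·41
41 = 20 × 2 + 1  ⟹  1 = (-20)·166 + (81)·41
So (81)·41 ≡ 1 (mod 166), i.e. 41^(-1) ≡ 81 (mod 166).
Check: 41 × 81 = 3321 ≡ 1 (mod 166)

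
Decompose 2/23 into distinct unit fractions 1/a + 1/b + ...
1/12 + 1/276

Greedy algorithm:
2/23: ceiling(23/2) = 12, use 1/12
1/276: ceiling(276/1) = 276, use 1/276
Result: 2/23 = 1/12 + 1/276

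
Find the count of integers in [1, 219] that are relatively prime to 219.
144

219 = 3 × 73
φ(n) = n × ∏(1 - 1/p) for each prime p dividing n
φ(219) = 219 × (1 - 1/3) × (1 - 1/73) = 144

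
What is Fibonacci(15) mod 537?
73

Matrix identity: Q^n = [[F_(n+1), F_n], [F_n, F_(n-1)]] with Q = [[1,1],[1,0]].
n = 15 = 1111₂. Square-and-multiply, entries mod 537:
Q^1 = [[1,1],[1,0]]
Q^3 = (Q^1)²·Q = [[3,2],[2,1]]
Q^7 = (Q^3)²·Q = [[21,13],[13,8]]
Q^15 = (Q^7)²·Q = [[450,73],[73,377]]
F_15 mod 537 = Q^15[0][1] = 73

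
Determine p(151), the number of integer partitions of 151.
45060624582

p(n) counts ways to write n as a sum of positive integers (order ignored).
Euler's pentagonal recurrence: p(k) = p(k-1) + p(k-2) - p(k-5) - p(k-7) + p(k-12) + p(k-15) - ... (offsets j(3j∓1)/2, signs ++--, p(0)=1, p(<0)=0).
DP table for k = 0..150: p(0)=1, p(1)=1, p(2)=2, p(3)=3, p(4)=5, p(5)=7, p(6)=11, p(7)=15, p(8)=22, p(9)=30, p(10)=42, p(11)=56, p(12)=77, p(13)=101, p(14)=135, p(15)=176, p(16)=231, p(17)=297, p(18)=385, p(19)=490, p(20)=627, p(21)=792, p(22)=1002, p(23)=1255, p(24)=1575, p(25)=1958, p(26)=2436, p(27)=3010, p(28)=3718, p(29)=4565, p(30)=5604, p(31)=6842, p(32)=8349, p(33)=10143, p(34)=12310, p(35)=14883, p(36)=17977, p(37)=21637, p(38)=26015, p(39)=31185, p(40)=37338, p(41)=44583, p(42)=53174, p(43)=63261, p(44)=75175, p(45)=89134, p(46)=105558, p(47)=124754, p(48)=147273, p(49)=173525, p(50)=204226, p(51)=239943, p(52)=281589, p(53)=329931, p(54)=386155, p(55)=451276, p(56)=526823, p(57)=614154, p(58)=715220, p(59)=831820, p(60)=966467, p(61)=1121505, p(62)=1300156, p(63)=1505499, p(64)=1741630, p(65)=2012558, p(66)=2323520, p(67)=2679689, p(68)=3087735, p(69)=3554345, p(70)=4087968, p(71)=4697205, p(72)=5392783, p(73)=6185689, p(74)=7089500, p(75)=8118264, p(76)=9289091, p(77)=10619863, p(78)=12132164, p(79)=13848650, p(80)=15796476, p(81)=18004327, p(82)=20506255, p(83)=23338469, p(84)=26543660, p(85)=30167357, p(86)=34262962, p(87)=38887673, p(88)=44108109, p(89)=49995925, p(90)=56634173, p(91)=64112359, p(92)=72533807, p(93)=82010177, p(94)=92669720, p(95)=104651419, p(96)=118114304, p(97)=133230930, p(98)=150198136, p(99)=169229875, p(100)=190569292, p(101)=214481126, p(102)=241265379, p(103)=271248950, p(104)=304801365, p(105)=342325709, p(106)=384276336, p(107)=431149389, p(108)=483502844, p(109)=541946240, p(110)=607163746, p(111)=679903203, p(112)=761002156, p(113)=851376628, p(114)=952050665, p(115)=1064144451, p(116)=1188908248, p(117)=1327710076, p(118)=1482074143, p(119)=1653668665, p(120)=1844349560, p(121)=2056148051, p(122)=2291320912, p(123)=2552338241, p(124)=2841940500, p(125)=3163127352, p(126)=3519222692, p(127)=3913864295, p(128)=4351078600, p(129)=4835271870, p(130)=5371315400, p(131)=5964539504, p(132)=6620830889, p(133)=7346629512, p(134)=8149040695, p(135)=9035836076, p(136)=10015581680, p(137)=11097645016, p(138)=12292341831, p(139)=13610949895, p(140)=15065878135, p(141)=16670689208, p(142)=18440293320, p(143)=20390982757, p(144)=22540654445, p(145)=24908858009, p(146)=27517052599, p(147)=30388671978, p(148)=33549419497, p(149)=37027355200, p(150)=40853235313.
Final step: p(151) = p(150) + p(149) - p(146) - p(144) + p(139) + p(136) - p(129) - p(125) + p(116) + p(111) - p(100) - p(94) + p(81) + p(74) - p(59) - p(51) + p(34) + p(25) - p(6)
= 40853235313 + 37027355200 - 27517052599 - 22540654445 + 13610949895 + 10015581680 - 4835271870 - 3163127352 + 1188908248 + 679903203 - 190569292 - 92669720 + 18004327 + 7089500 - 831820 - 239943 + 12310 + 1958 - 11
= 45060624582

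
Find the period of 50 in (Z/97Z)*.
8

97 is prime, so ord(50) divides φ(97) = 96.
Divisors of 96: 1, 2, 3, 4, 6, 8, 12, 16, 24, 32, 48, 96.
Repeated squaring: 50^1 ≡ 50, 50^2 ≡ 75, 50^4 ≡ 96, 50^8 ≡ 1, 50^16 ≡ 1, 50^32 ≡ 1, 50^64 ≡ 1 (mod 97).
Test 50^d mod 97 for each divisor d in increasing order:
50^1 ≡ 50
50^2 ≡ 75
50^3 = 50^2·50^1 ≡ 64
50^4 ≡ 96
50^6 = 50^4·50^2 ≡ 22
50^8 ≡ 1  ← first divisor giving 1
The order is 8.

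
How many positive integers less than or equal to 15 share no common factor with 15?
8

15 = 3 × 5
φ(n) = n × ∏(1 - 1/p) for each prime p dividing n
φ(15) = 15 × (1 - 1/3) × (1 - 1/5) = 8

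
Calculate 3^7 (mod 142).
57

Repeated squaring. Binary of 7 = 111.
3^1 ≡ 3 (mod 142); 3^2 ≡ 9 (mod 142); 3^4 ≡ 81 (mod 142)
3^7 = 3^1 × 3^2 × 3^4 ≡ 57 (mod 142)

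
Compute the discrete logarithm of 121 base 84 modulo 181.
88

Baby-step giant-step with step n = ⌈√181⌉ = 14.
Baby steps 84^j mod 181 (j:value) for j=0..13: 0:1, 1:84, 2:178, 3:110, 4:9, 5:32, 6:154, 7:85, 8:81, 9:107, 10:119, 11:41, 12:5, 13:58.
Giant-step multiplier: 84^(-14) ≡ 84^(180-14) = 84^166 ≡ 12 (mod 181).
Giant steps γ_i = 121·12^i mod 181: γ_0=121, γ_1=4, γ_2=48, γ_3=33, γ_4=34, γ_5=46, γ_6=9 (in table at j=4).
x = i·n + j = 6·14 + 4 = 88.
Check: 84^88 ≡ 121 (mod 181).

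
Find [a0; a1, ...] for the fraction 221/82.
[2; 1, 2, 3, 1, 1, 3]

Euclidean algorithm steps:
221 = 2 × 82 + 57
82 = 1 × 57 + 25
57 = 2 × 25 + 7
25 = 3 × 7 + 4
7 = 1 × 4 + 3
4 = 1 × 3 + 1
3 = 3 × 1 + 0
Continued fraction: [2; 1, 2, 3, 1, 1, 3]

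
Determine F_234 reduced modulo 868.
860

Matrix identity: Q^n = [[F_(n+1), F_n], [F_n, F_(n-1)]] with Q = [[1,1],[1,0]].
n = 234 = 11101010₂. Square-and-multiply, entries mod 868:
Q^1 = [[1,1],[1,0]]
Q^3 = (Q^1)²·Q = [[3,2],[2,1]]
Q^7 = (Q^3)²·Q = [[21,13],[13,8]]
Q^14 = (Q^7)² = [[610,377],[377,233]]
Q^29 = (Q^14)²·Q = [[496,373],[373,123]]
Q^58 = (Q^29)² = [[621,867],[867,622]]
Q^117 = (Q^58)²·Q = [[743,250],[250,493]]
Q^234 = (Q^117)² = [[5,860],[860,13]]
F_234 mod 868 = Q^234[0][1] = 860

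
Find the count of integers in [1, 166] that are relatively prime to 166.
82

166 = 2 × 83
φ(n) = n × ∏(1 - 1/p) for each prime p dividing n
φ(166) = 166 × (1 - 1/2) × (1 - 1/83) = 82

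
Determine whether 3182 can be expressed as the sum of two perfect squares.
Not possible

Factorization: 3182 = 2 × 37 × 43
By Fermat: n is sum of two squares iff every prime p ≡ 3 (mod 4) appears to even power.
Prime(s) ≡ 3 (mod 4) with odd exponent: [(43, 1)]
Therefore 3182 cannot be expressed as a² + b².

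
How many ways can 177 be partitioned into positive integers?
522115831195

p(n) counts ways to write n as a sum of positive integers (order ignored).
Euler's pentagonal recurrence: p(k) = p(k-1) + p(k-2) - p(k-5) - p(k-7) + p(k-12) + p(k-15) - ... (offsets j(3j∓1)/2, signs ++--, p(0)=1, p(<0)=0).
DP table for k = 0..176: p(0)=1, p(1)=1, p(2)=2, p(3)=3, p(4)=5, p(5)=7, p(6)=11, p(7)=15, p(8)=22, p(9)=30, p(10)=42, p(11)=56, p(12)=77, p(13)=101, p(14)=135, p(15)=176, p(16)=231, p(17)=297, p(18)=385, p(19)=490, p(20)=627, p(21)=792, p(22)=1002, p(23)=1255, p(24)=1575, p(25)=1958, p(26)=2436, p(27)=3010, p(28)=3718, p(29)=4565, p(30)=5604, p(31)=6842, p(32)=8349, p(33)=10143, p(34)=12310, p(35)=14883, p(36)=17977, p(37)=21637, p(38)=26015, p(39)=31185, p(40)=37338, p(41)=44583, p(42)=53174, p(43)=63261, p(44)=75175, p(45)=89134, p(46)=105558, p(47)=124754, p(48)=147273, p(49)=173525, p(50)=204226, p(51)=239943, p(52)=281589, p(53)=329931, p(54)=386155, p(55)=451276, p(56)=526823, p(57)=614154, p(58)=715220, p(59)=831820, p(60)=966467, p(61)=1121505, p(62)=1300156, p(63)=1505499, p(64)=1741630, p(65)=2012558, p(66)=2323520, p(67)=2679689, p(68)=3087735, p(69)=3554345, p(70)=4087968, p(71)=4697205, p(72)=5392783, p(73)=6185689, p(74)=7089500, p(75)=8118264, p(76)=9289091, p(77)=10619863, p(78)=12132164, p(79)=13848650, p(80)=15796476, p(81)=18004327, p(82)=20506255, p(83)=23338469, p(84)=26543660, p(85)=30167357, p(86)=34262962, p(87)=38887673, p(88)=44108109, p(89)=49995925, p(90)=56634173, p(91)=64112359, p(92)=72533807, p(93)=82010177, p(94)=92669720, p(95)=104651419, p(96)=118114304, p(97)=133230930, p(98)=150198136, p(99)=169229875, p(100)=190569292, p(101)=214481126, p(102)=241265379, p(103)=271248950, p(104)=304801365, p(105)=342325709, p(106)=384276336, p(107)=431149389, p(108)=483502844, p(109)=541946240, p(110)=607163746, p(111)=679903203, p(112)=761002156, p(113)=851376628, p(114)=952050665, p(115)=1064144451, p(116)=1188908248, p(117)=1327710076, p(118)=1482074143, p(119)=1653668665, p(120)=1844349560, p(121)=2056148051, p(122)=2291320912, p(123)=2552338241, p(124)=2841940500, p(125)=3163127352, p(126)=3519222692, p(127)=3913864295, p(128)=4351078600, p(129)=4835271870, p(130)=5371315400, p(131)=5964539504, p(132)=6620830889, p(133)=7346629512, p(134)=8149040695, p(135)=9035836076, p(136)=10015581680, p(137)=11097645016, p(138)=12292341831, p(139)=13610949895, p(140)=15065878135, p(141)=16670689208, p(142)=18440293320, p(143)=20390982757, p(144)=22540654445, p(145)=24908858009, p(146)=27517052599, p(147)=30388671978, p(148)=33549419497, p(149)=37027355200, p(150)=40853235313, p(151)=45060624582, p(152)=49686288421, p(153)=54770336324, p(154)=60356673280, p(155)=66493182097, p(156)=73232243759, p(157)=80630964769, p(158)=88751778802, p(159)=97662728555, p(160)=107438159466, p(161)=118159068427, p(162)=129913904637, p(163)=142798995930, p(164)=156919475295, p(165)=172389800255, p(166)=189334822579, p(167)=207890420102, p(168)=228204732751, p(169)=250438925115, p(170)=274768617130, p(171)=301384802048, p(172)=330495499613, p(173)=362326859895, p(174)=397125074750, p(175)=435157697830, p(176)=476715857290.
Final step: p(177) = p(176) + p(175) - p(172) - p(170) + p(165) + p(162) - p(155) - p(151) + p(142) + p(137) - p(126) - p(120) + p(107) + p(100) - p(85) - p(77) + p(60) + p(51) - p(32) - p(22) + p(1)
= 476715857290 + 435157697830 - 330495499613 - 274768617130 + 172389800255 + 129913904637 - 66493182097 - 45060624582 + 18440293320 + 11097645016 - 3519222692 - 1844349560 + 431149389 + 190569292 - 30167357 - 10619863 + 966467 + 239943 - 8349 - 1002 + 1
= 522115831195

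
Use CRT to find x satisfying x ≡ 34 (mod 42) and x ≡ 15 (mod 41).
958

Using Chinese Remainder Theorem:
M = 42 × 41 = 1722
M1 = 41, M2 = 42
y1 = 41^(-1) mod 42 = 41
y2 = 42^(-1) mod 41 = 1
x = (34×41×41 + 15×42×1) mod 1722 = 958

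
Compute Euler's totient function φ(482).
240

482 = 2 × 241
φ(n) = n × ∏(1 - 1/p) for each prime p dividing n
φ(482) = 482 × (1 - 1/2) × (1 - 1/241) = 240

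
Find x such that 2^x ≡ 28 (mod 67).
25

Baby-step giant-step with step n = ⌈√67⌉ = 9.
Baby steps 2^j mod 67 (j:value) for j=0..8: 0:1, 1:2, 2:4, 3:8, 4:16, 5:32, 6:64, 7:61, 8:55.
Giant-step multiplier: 2^(-9) ≡ 2^(66-9) = 2^57 ≡ 53 (mod 67).
Giant steps γ_i = 28·53^i mod 67: γ_0=28, γ_1=10, γ_2=61 (in table at j=7).
x = i·n + j = 2·9 + 7 = 25.
Check: 2^25 ≡ 28 (mod 67).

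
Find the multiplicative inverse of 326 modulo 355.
306

gcd(326, 355) = 1, so the inverse exists.
Extended Euclidean algorithm on (355, 326):
355 = 1 × 326 + 29  ⟹  29 = (1)·355 + (-1)·326
326 = 11 × 29 + 7  ⟹  7 = (-11)·355 + (12)·326
29 = 4 × 7 + 1  ⟹  1 = (45)·355 + (-49)·326
So (-49)·326 ≡ 1 (mod 355), i.e. 326^(-1) ≡ -49 ≡ 306 (mod 355).
Check: 326 × 306 = 99756 ≡ 1 (mod 355)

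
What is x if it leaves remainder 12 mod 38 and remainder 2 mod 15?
392

Using Chinese Remainder Theorem:
M = 38 × 15 = 570
M1 = 15, M2 = 38
y1 = 15^(-1) mod 38 = 33
y2 = 38^(-1) mod 15 = 2
x = (12×15×33 + 2×38×2) mod 570 = 392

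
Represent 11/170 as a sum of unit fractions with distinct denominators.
1/16 + 1/454 + 1/308720

Greedy algorithm:
11/170: ceiling(170/11) = 16, use 1/16
3/1360: ceiling(1360/3) = 454, use 1/454
1/308720: ceiling(308720/1) = 308720, use 1/308720
Result: 11/170 = 1/16 + 1/454 + 1/308720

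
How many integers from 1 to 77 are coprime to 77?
60

77 = 7 × 11
φ(n) = n × ∏(1 - 1/p) for each prime p dividing n
φ(77) = 77 × (1 - 1/7) × (1 - 1/11) = 60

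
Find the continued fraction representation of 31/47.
[0; 1, 1, 1, 15]

Euclidean algorithm steps:
31 = 0 × 47 + 31
47 = 1 × 31 + 16
31 = 1 × 16 + 15
16 = 1 × 15 + 1
15 = 15 × 1 + 0
Continued fraction: [0; 1, 1, 1, 15]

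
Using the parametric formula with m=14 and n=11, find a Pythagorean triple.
(75, 308, 317)

Euclid's formula: a = m² - n², b = 2mn, c = m² + n²
m = 14, n = 11
a = 14² - 11² = 196 - 121 = 75
b = 2 × 14 × 11 = 308
c = 14² + 11² = 196 + 121 = 317
Verification: 75² + 308² = 5625 + 94864 = 100489 = 317² ✓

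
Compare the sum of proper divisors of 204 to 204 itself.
abundant

Proper divisors of 204: sum = 1 + 2 + 3 + 4 + 6 + 12 + 17 + 34 + 51 + 68 + 102 = 300
Since 300 > 204, 204 is abundant.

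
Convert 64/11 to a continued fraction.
[5; 1, 4, 2]

Euclidean algorithm steps:
64 = 5 × 11 + 9
11 = 1 × 9 + 2
9 = 4 × 2 + 1
2 = 2 × 1 + 0
Continued fraction: [5; 1, 4, 2]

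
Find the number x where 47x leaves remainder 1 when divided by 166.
53

gcd(47, 166) = 1, so the inverse exists.
Extended Euclidean algorithm on (166, 47):
166 = 3 × 47 + 25  ⟹  25 = (1)·166 + (-3)·47
47 = 1 × 25 + 22  ⟹  22 = (-1)·166 + (4)·47
25 = 1 × 22 + 3  ⟹  3 = (2)·166 + (-7)·47
22 = 7 × 3 + 1  ⟹  1 = (-15)·166 + (53)·47
So (53)·47 ≡ 1 (mod 166), i.e. 47^(-1) ≡ 53 (mod 166).
Check: 47 × 53 = 2491 ≡ 1 (mod 166)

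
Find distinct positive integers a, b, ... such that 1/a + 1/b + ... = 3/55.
1/19 + 1/523 + 1/546535

Greedy algorithm:
3/55: ceiling(55/3) = 19, use 1/19
2/1045: ceiling(1045/2) = 523, use 1/523
1/546535: ceiling(546535/1) = 546535, use 1/546535
Result: 3/55 = 1/19 + 1/523 + 1/546535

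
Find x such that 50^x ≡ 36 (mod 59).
48

Baby-step giant-step with step n = ⌈√59⌉ = 8.
Baby steps 50^j mod 59 (j:value) for j=0..7: 0:1, 1:50, 2:22, 3:38, 4:12, 5:10, 6:28, 7:43.
Giant-step multiplier: 50^(-8) ≡ 50^(58-8) = 50^50 ≡ 25 (mod 59).
Giant steps γ_i = 36·25^i mod 59: γ_0=36, γ_1=15, γ_2=21, γ_3=53, γ_4=27, γ_5=26, γ_6=1 (in table at j=0).
x = i·n + j = 6·8 + 0 = 48.
Check: 50^48 ≡ 36 (mod 59).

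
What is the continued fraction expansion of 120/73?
[1; 1, 1, 1, 4, 5]

Euclidean algorithm steps:
120 = 1 × 73 + 47
73 = 1 × 47 + 26
47 = 1 × 26 + 21
26 = 1 × 21 + 5
21 = 4 × 5 + 1
5 = 5 × 1 + 0
Continued fraction: [1; 1, 1, 1, 4, 5]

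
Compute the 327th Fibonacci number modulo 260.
138

Matrix identity: Q^n = [[F_(n+1), F_n], [F_n, F_(n-1)]] with Q = [[1,1],[1,0]].
n = 327 = 101000111₂. Square-and-multiply, entries mod 260:
Q^1 = [[1,1],[1,0]]
Q^2 = (Q^1)² = [[2,1],[1,1]]
Q^5 = (Q^2)²·Q = [[8,5],[5,3]]
Q^10 = (Q^5)² = [[89,55],[55,34]]
Q^20 = (Q^10)² = [[26,5],[5,21]]
Q^40 = (Q^20)² = [[181,235],[235,206]]
Q^81 = (Q^40)²·Q = [[51,106],[106,205]]
Q^163 = (Q^81)²·Q = [[153,57],[57,96]]
Q^327 = (Q^163)²·Q = [[31,138],[138,153]]
F_327 mod 260 = Q^327[0][1] = 138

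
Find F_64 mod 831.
438

Matrix identity: Q^n = [[F_(n+1), F_n], [F_n, F_(n-1)]] with Q = [[1,1],[1,0]].
n = 64 = 1000000₂. Square-and-multiply, entries mod 831:
Q^1 = [[1,1],[1,0]]
Q^2 = (Q^1)² = [[2,1],[1,1]]
Q^4 = (Q^2)² = [[5,3],[3,2]]
Q^8 = (Q^4)² = [[34,21],[21,13]]
Q^16 = (Q^8)² = [[766,156],[156,610]]
Q^32 = (Q^16)² = [[307,258],[258,49]]
Q^64 = (Q^32)² = [[430,438],[438,823]]
F_64 mod 831 = Q^64[0][1] = 438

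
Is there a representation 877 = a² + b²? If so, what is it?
6² + 29² (a=6, b=29)

Factorization: 877 = 877
By Fermat: n is sum of two squares iff every prime p ≡ 3 (mod 4) appears to even power.
All primes ≡ 3 (mod 4) appear to even power.
Search a = 0, 1, 2, … for 877 - a² a perfect square: first hit at a = 6: 877 - 36 = 841 = 29².
877 = 6² + 29² = 36 + 841 ✓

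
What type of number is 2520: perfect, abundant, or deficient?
abundant

Proper divisors of 2520: sum = 1 + 2 + 3 + 4 + 5 + 6 + 7 + 8 + ... + 504 + 630 + 840 + 1260 (47 divisors) = 6840
Since 6840 > 2520, 2520 is abundant.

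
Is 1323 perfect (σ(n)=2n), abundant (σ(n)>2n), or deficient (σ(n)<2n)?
deficient

Proper divisors of 1323: sum = 1 + 3 + 7 + 9 + 21 + 27 + 49 + 63 + 147 + 189 + 441 = 957
Since 957 < 1323, 1323 is deficient.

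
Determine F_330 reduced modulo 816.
280

Matrix identity: Q^n = [[F_(n+1), F_n], [F_n, F_(n-1)]] with Q = [[1,1],[1,0]].
n = 330 = 101001010₂. Square-and-multiply, entries mod 816:
Q^1 = [[1,1],[1,0]]
Q^2 = (Q^1)² = [[2,1],[1,1]]
Q^5 = (Q^2)²·Q = [[8,5],[5,3]]
Q^10 = (Q^5)² = [[89,55],[55,34]]
Q^20 = (Q^10)² = [[338,237],[237,101]]
Q^41 = (Q^20)²·Q = [[280,685],[685,411]]
Q^82 = (Q^41)² = [[89,55],[55,34]]
Q^165 = (Q^82)²·Q = [[575,338],[338,237]]
Q^330 = (Q^165)² = [[149,280],[280,685]]
F_330 mod 816 = Q^330[0][1] = 280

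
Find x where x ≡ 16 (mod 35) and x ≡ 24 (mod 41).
926

Using Chinese Remainder Theorem:
M = 35 × 41 = 1435
M1 = 41, M2 = 35
y1 = 41^(-1) mod 35 = 6
y2 = 35^(-1) mod 41 = 34
x = (16×41×6 + 24×35×34) mod 1435 = 926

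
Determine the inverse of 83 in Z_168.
83

gcd(83, 168) = 1, so the inverse exists.
Extended Euclidean algorithm on (168, 83):
168 = 2 × 83 + 2  ⟹  2 = (1)·168 + (-2)·83
83 = 41 × 2 + 1  ⟹  1 = (-41)·168 + (83)·83
So (83)·83 ≡ 1 (mod 168), i.e. 83^(-1) ≡ 83 (mod 168).
Check: 83 × 83 = 6889 ≡ 1 (mod 168)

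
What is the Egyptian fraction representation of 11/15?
1/2 + 1/5 + 1/30

Greedy algorithm:
11/15: ceiling(15/11) = 2, use 1/2
7/30: ceiling(30/7) = 5, use 1/5
1/30: ceiling(30/1) = 30, use 1/30
Result: 11/15 = 1/2 + 1/5 + 1/30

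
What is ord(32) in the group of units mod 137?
68

137 is prime, so ord(32) divides φ(137) = 136.
Divisors of 136: 1, 2, 4, 8, 17, 34, 68, 136.
Repeated squaring: 32^1 ≡ 32, 32^2 ≡ 65, 32^4 ≡ 115, 32^8 ≡ 73, 32^16 ≡ 123, 32^32 ≡ 59, 32^64 ≡ 56, 32^128 ≡ 122 (mod 137).
Test 32^d mod 137 for each divisor d in increasing order:
32^1 ≡ 32
32^2 ≡ 65
32^4 ≡ 115
32^8 ≡ 73
32^17 = 32^16·32^1 ≡ 100
32^34 = 32^32·32^2 ≡ 136
32^68 = 32^64·32^4 ≡ 1  ← first divisor giving 1
The order is 68.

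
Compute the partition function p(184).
980462880430

p(n) counts ways to write n as a sum of positive integers (order ignored).
Euler's pentagonal recurrence: p(k) = p(k-1) + p(k-2) - p(k-5) - p(k-7) + p(k-12) + p(k-15) - ... (offsets j(3j∓1)/2, signs ++--, p(0)=1, p(<0)=0).
DP table for k = 0..183: p(0)=1, p(1)=1, p(2)=2, p(3)=3, p(4)=5, p(5)=7, p(6)=11, p(7)=15, p(8)=22, p(9)=30, p(10)=42, p(11)=56, p(12)=77, p(13)=101, p(14)=135, p(15)=176, p(16)=231, p(17)=297, p(18)=385, p(19)=490, p(20)=627, p(21)=792, p(22)=1002, p(23)=1255, p(24)=1575, p(25)=1958, p(26)=2436, p(27)=3010, p(28)=3718, p(29)=4565, p(30)=5604, p(31)=6842, p(32)=8349, p(33)=10143, p(34)=12310, p(35)=14883, p(36)=17977, p(37)=21637, p(38)=26015, p(39)=31185, p(40)=37338, p(41)=44583, p(42)=53174, p(43)=63261, p(44)=75175, p(45)=89134, p(46)=105558, p(47)=124754, p(48)=147273, p(49)=173525, p(50)=204226, p(51)=239943, p(52)=281589, p(53)=329931, p(54)=386155, p(55)=451276, p(56)=526823, p(57)=614154, p(58)=715220, p(59)=831820, p(60)=966467, p(61)=1121505, p(62)=1300156, p(63)=1505499, p(64)=1741630, p(65)=2012558, p(66)=2323520, p(67)=2679689, p(68)=3087735, p(69)=3554345, p(70)=4087968, p(71)=4697205, p(72)=5392783, p(73)=6185689, p(74)=7089500, p(75)=8118264, p(76)=9289091, p(77)=10619863, p(78)=12132164, p(79)=13848650, p(80)=15796476, p(81)=18004327, p(82)=20506255, p(83)=23338469, p(84)=26543660, p(85)=30167357, p(86)=34262962, p(87)=38887673, p(88)=44108109, p(89)=49995925, p(90)=56634173, p(91)=64112359, p(92)=72533807, p(93)=82010177, p(94)=92669720, p(95)=104651419, p(96)=118114304, p(97)=133230930, p(98)=150198136, p(99)=169229875, p(100)=190569292, p(101)=214481126, p(102)=241265379, p(103)=271248950, p(104)=304801365, p(105)=342325709, p(106)=384276336, p(107)=431149389, p(108)=483502844, p(109)=541946240, p(110)=607163746, p(111)=679903203, p(112)=761002156, p(113)=851376628, p(114)=952050665, p(115)=1064144451, p(116)=1188908248, p(117)=1327710076, p(118)=1482074143, p(119)=1653668665, p(120)=1844349560, p(121)=2056148051, p(122)=2291320912, p(123)=2552338241, p(124)=2841940500, p(125)=3163127352, p(126)=3519222692, p(127)=3913864295, p(128)=4351078600, p(129)=4835271870, p(130)=5371315400, p(131)=5964539504, p(132)=6620830889, p(133)=7346629512, p(134)=8149040695, p(135)=9035836076, p(136)=10015581680, p(137)=11097645016, p(138)=12292341831, p(139)=13610949895, p(140)=15065878135, p(141)=16670689208, p(142)=18440293320, p(143)=20390982757, p(144)=22540654445, p(145)=24908858009, p(146)=27517052599, p(147)=30388671978, p(148)=33549419497, p(149)=37027355200, p(150)=40853235313, p(151)=45060624582, p(152)=49686288421, p(153)=54770336324, p(154)=60356673280, p(155)=66493182097, p(156)=73232243759, p(157)=80630964769, p(158)=88751778802, p(159)=97662728555, p(160)=107438159466, p(161)=118159068427, p(162)=129913904637, p(163)=142798995930, p(164)=156919475295, p(165)=172389800255, p(166)=189334822579, p(167)=207890420102, p(168)=228204732751, p(169)=250438925115, p(170)=274768617130, p(171)=301384802048, p(172)=330495499613, p(173)=362326859895, p(174)=397125074750, p(175)=435157697830, p(176)=476715857290, p(177)=522115831195, p(178)=571701605655, p(179)=625846753120, p(180)=684957390936, p(181)=749474411781, p(182)=819876908323, p(183)=896684817527.
Final step: p(184) = p(183) + p(182) - p(179) - p(177) + p(172) + p(169) - p(162) - p(158) + p(149) + p(144) - p(133) - p(127) + p(114) + p(107) - p(92) - p(84) + p(67) + p(58) - p(39) - p(29) + p(8)
= 896684817527 + 819876908323 - 625846753120 - 522115831195 + 330495499613 + 250438925115 - 129913904637 - 88751778802 + 37027355200 + 22540654445 - 7346629512 - 3913864295 + 952050665 + 431149389 - 72533807 - 26543660 + 2679689 + 715220 - 31185 - 4565 + 22
= 980462880430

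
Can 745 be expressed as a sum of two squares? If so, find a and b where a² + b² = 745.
4² + 27² (a=4, b=27)

Factorization: 745 = 5 × 149
By Fermat: n is sum of two squares iff every prime p ≡ 3 (mod 4) appears to even power.
All primes ≡ 3 (mod 4) appear to even power.
Search a = 0, 1, 2, … for 745 - a² a perfect square: first hit at a = 4: 745 - 16 = 729 = 27².
745 = 4² + 27² = 16 + 729 ✓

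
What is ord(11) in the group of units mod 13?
12

13 is prime, so ord(11) divides φ(13) = 12.
Divisors of 12: 1, 2, 3, 4, 6, 12.
Repeated squaring: 11^1 ≡ 11, 11^2 ≡ 4, 11^4 ≡ 3, 11^8 ≡ 9 (mod 13).
Test 11^d mod 13 for each divisor d in increasing order:
11^1 ≡ 11
11^2 ≡ 4
11^3 = 11^2·11^1 ≡ 5
11^4 ≡ 3
11^6 = 11^4·11^2 ≡ 12
11^12 = 11^8·11^4 ≡ 1  ← first divisor giving 1
The order is 12.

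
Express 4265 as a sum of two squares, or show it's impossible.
13² + 64² (a=13, b=64)

Factorization: 4265 = 5 × 853
By Fermat: n is sum of two squares iff every prime p ≡ 3 (mod 4) appears to even power.
All primes ≡ 3 (mod 4) appear to even power.
Search a = 0, 1, 2, … for 4265 - a² a perfect square: first hit at a = 13: 4265 - 169 = 4096 = 64².
4265 = 13² + 64² = 169 + 4096 ✓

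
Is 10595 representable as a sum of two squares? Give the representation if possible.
Not possible

Factorization: 10595 = 5 × 13 × 163
By Fermat: n is sum of two squares iff every prime p ≡ 3 (mod 4) appears to even power.
Prime(s) ≡ 3 (mod 4) with odd exponent: [(163, 1)]
Therefore 10595 cannot be expressed as a² + b².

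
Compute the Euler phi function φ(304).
144

304 = 2^4 × 19
φ(n) = n × ∏(1 - 1/p) for each prime p dividing n
φ(304) = 304 × (1 - 1/2) × (1 - 1/19) = 144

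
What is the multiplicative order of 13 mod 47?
46

47 is prime, so ord(13) divides φ(47) = 46.
Divisors of 46: 1, 2, 23, 46.
Repeated squaring: 13^1 ≡ 13, 13^2 ≡ 28, 13^4 ≡ 32, 13^8 ≡ 37, 13^16 ≡ 6, 13^32 ≡ 36 (mod 47).
Test 13^d mod 47 for each divisor d in increasing order:
13^1 ≡ 13
13^2 ≡ 28
13^23 = 13^16·13^4·13^2·13^1 ≡ 46
13^46 = 13^32·13^8·13^4·13^2 ≡ 1  ← first divisor giving 1
The order is 46.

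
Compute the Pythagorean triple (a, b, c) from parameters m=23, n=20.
(129, 920, 929)

Euclid's formula: a = m² - n², b = 2mn, c = m² + n²
m = 23, n = 20
a = 23² - 20² = 529 - 400 = 129
b = 2 × 23 × 20 = 920
c = 23² + 20² = 529 + 400 = 929
Verification: 129² + 920² = 16641 + 846400 = 863041 = 929² ✓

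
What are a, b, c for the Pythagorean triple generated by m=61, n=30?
(2821, 3660, 4621)

Euclid's formula: a = m² - n², b = 2mn, c = m² + n²
m = 61, n = 30
a = 61² - 30² = 3721 - 900 = 2821
b = 2 × 61 × 30 = 3660
c = 61² + 30² = 3721 + 900 = 4621
Verification: 2821² + 3660² = 7958041 + 13395600 = 21353641 = 4621² ✓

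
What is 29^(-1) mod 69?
50

gcd(29, 69) = 1, so the inverse exists.
Extended Euclidean algorithm on (69, 29):
69 = 2 × 29 + 11  ⟹  11 = (1)·69 + (-2)·29
29 = 2 × 11 + 7  ⟹  7 = (-2)·69 + (5)·29
11 = 1 × 7 + 4  ⟹  4 = (3)·69 + (-7)·29
7 = 1 × 4 + 3  ⟹  3 = (-5)·69 + (12)·29
4 = 1 × 3 + 1  ⟹  1 = (8)·69 + (-19)·29
So (-19)·29 ≡ 1 (mod 69), i.e. 29^(-1) ≡ -19 ≡ 50 (mod 69).
Check: 29 × 50 = 1450 ≡ 1 (mod 69)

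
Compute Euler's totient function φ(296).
144

296 = 2^3 × 37
φ(n) = n × ∏(1 - 1/p) for each prime p dividing n
φ(296) = 296 × (1 - 1/2) × (1 - 1/37) = 144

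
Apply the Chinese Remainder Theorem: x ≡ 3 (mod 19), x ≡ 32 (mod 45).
212

Using Chinese Remainder Theorem:
M = 19 × 45 = 855
M1 = 45, M2 = 19
y1 = 45^(-1) mod 19 = 11
y2 = 19^(-1) mod 45 = 19
x = (3×45×11 + 32×19×19) mod 855 = 212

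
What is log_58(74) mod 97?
19

Baby-step giant-step with step n = ⌈√97⌉ = 10.
Baby steps 58^j mod 97 (j:value) for j=0..9: 0:1, 1:58, 2:66, 3:45, 4:88, 5:60, 6:85, 7:80, 8:81, 9:42.
Giant-step multiplier: 58^(-10) ≡ 58^(96-10) = 58^86 ≡ 53 (mod 97).
Giant steps γ_i = 74·53^i mod 97: γ_0=74, γ_1=42 (in table at j=9).
x = i·n + j = 1·10 + 9 = 19.
Check: 58^19 ≡ 74 (mod 97).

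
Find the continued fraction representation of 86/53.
[1; 1, 1, 1, 1, 1, 6]

Euclidean algorithm steps:
86 = 1 × 53 + 33
53 = 1 × 33 + 20
33 = 1 × 20 + 13
20 = 1 × 13 + 7
13 = 1 × 7 + 6
7 = 1 × 6 + 1
6 = 6 × 1 + 0
Continued fraction: [1; 1, 1, 1, 1, 1, 6]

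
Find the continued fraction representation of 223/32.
[6; 1, 31]

Euclidean algorithm steps:
223 = 6 × 32 + 31
32 = 1 × 31 + 1
31 = 31 × 1 + 0
Continued fraction: [6; 1, 31]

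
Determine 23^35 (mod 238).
165

Repeated squaring. Binary of 35 = 100011.
23^1 ≡ 23 (mod 238); 23^2 ≡ 53 (mod 238); 23^4 ≡ 191 (mod 238); 23^8 ≡ 67 (mod 238); 23^16 ≡ 205 (mod 238); 23^32 ≡ 137 (mod 238)
23^35 = 23^1 × 23^2 × 23^32 ≡ 165 (mod 238)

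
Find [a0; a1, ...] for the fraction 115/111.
[1; 27, 1, 3]

Euclidean algorithm steps:
115 = 1 × 111 + 4
111 = 27 × 4 + 3
4 = 1 × 3 + 1
3 = 3 × 1 + 0
Continued fraction: [1; 27, 1, 3]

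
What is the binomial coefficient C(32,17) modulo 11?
2

Using Lucas' theorem:
Write n=32 and k=17 in base 11:
n in base 11: [2, 10]
k in base 11: [1, 6]
C(32,17) mod 11 = ∏ C(n_i, k_i) mod 11
Digit binomials (mod 11): C(2,1) = 2; C(10,6) = 210 ≡ 1
Product: 2 × 1 = 2 ≡ 2 (mod 11)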